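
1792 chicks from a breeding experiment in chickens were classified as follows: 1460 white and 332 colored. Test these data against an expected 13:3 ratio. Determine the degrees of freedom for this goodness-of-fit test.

A goodness-of-fit test with 2 phenotype classes has df = 2 − 1 = 1.

1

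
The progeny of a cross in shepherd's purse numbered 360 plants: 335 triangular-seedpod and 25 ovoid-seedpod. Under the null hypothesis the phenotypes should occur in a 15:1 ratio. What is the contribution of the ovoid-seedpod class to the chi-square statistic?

0.278

Total ratio parts = 16. Expected numbers out of 360:
  triangular-seedpod: 360 × 15/16 = 337.5
  ovoid-seedpod: 360 × 1/16 = 22.5
Contribution of ovoid-seedpod: (25 − 22.5)² / 22.5 = 0.2778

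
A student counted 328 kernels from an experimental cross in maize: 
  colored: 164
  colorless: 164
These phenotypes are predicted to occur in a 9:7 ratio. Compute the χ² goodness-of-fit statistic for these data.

Total ratio parts = 16. Expected numbers out of 328:
  colored: 328 × 9/16 = 184.5
  colorless: 328 × 7/16 = 143.5
χ² = Σ (O − E)² / E
  colored: (164 − 184.5)² / 184.5 = 2.2778
  colorless: (164 − 143.5)² / 143.5 = 2.9286
χ² = 2.2778 + 2.9286 = 5.2064 ≈ 5.206

5.206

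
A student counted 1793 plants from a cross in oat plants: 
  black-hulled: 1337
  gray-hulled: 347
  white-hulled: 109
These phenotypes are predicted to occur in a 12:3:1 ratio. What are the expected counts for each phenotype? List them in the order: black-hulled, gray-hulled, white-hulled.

1344.75, 336.1875, 112.0625

Under the 12:3:1 hypothesis (Σ ratio = 16, N = 1793):
  black-hulled: 1793 × 12/16 = 1344.75
  gray-hulled: 1793 × 3/16 = 336.1875
  white-hulled: 1793 × 1/16 = 112.0625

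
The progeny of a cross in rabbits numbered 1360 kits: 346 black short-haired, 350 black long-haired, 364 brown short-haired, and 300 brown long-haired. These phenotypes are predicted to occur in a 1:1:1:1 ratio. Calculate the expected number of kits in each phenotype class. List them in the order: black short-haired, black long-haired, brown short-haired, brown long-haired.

The 1:1:1:1 ratio has 4 parts, so with N = 1360 the expected counts are:
  black short-haired: 1360 × 1/4 = 340
  black long-haired: 1360 × 1/4 = 340
  brown short-haired: 1360 × 1/4 = 340
  brown long-haired: 1360 × 1/4 = 340

340, 340, 340, 340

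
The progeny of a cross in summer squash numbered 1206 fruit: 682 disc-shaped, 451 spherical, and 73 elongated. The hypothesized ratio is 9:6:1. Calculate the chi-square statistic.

0.098

Under the 9:6:1 hypothesis (Σ ratio = 16, N = 1206):
  disc-shaped: 1206 × 9/16 = 678.375
  spherical: 1206 × 6/16 = 452.25
  elongated: 1206 × 1/16 = 75.375
χ² = Σ (O − E)² / E
  disc-shaped: (682 − 678.375)² / 678.375 = 0.0194
  spherical: (451 − 452.25)² / 452.25 = 0.0035
  elongated: (73 − 75.375)² / 75.375 = 0.0748
χ² = 0.0194 + 0.0035 + 0.0748 = 0.0977 ≈ 0.098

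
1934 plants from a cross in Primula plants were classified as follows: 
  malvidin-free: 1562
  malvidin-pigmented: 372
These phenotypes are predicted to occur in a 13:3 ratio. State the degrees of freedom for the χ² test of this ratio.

1

A goodness-of-fit test with 2 phenotype classes has df = 2 − 1 = 1.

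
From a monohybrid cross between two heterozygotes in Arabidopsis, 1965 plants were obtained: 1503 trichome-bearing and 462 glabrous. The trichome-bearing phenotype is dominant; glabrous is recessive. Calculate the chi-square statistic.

2.322

For a monohybrid cross between heterozygotes with complete dominance, the expected phenotypic ratio is 3:1.
The 3:1 ratio has 4 parts, so with N = 1965 the expected counts are:
  trichome-bearing: 1965 × 3/4 = 1473.75
  glabrous: 1965 × 1/4 = 491.25
χ² = Σ (O − E)² / E
  trichome-bearing: (1503 − 1473.75)² / 1473.75 = 0.5805
  glabrous: (462 − 491.25)² / 491.25 = 1.7416
χ² = 0.5805 + 1.7416 = 2.3221 ≈ 2.322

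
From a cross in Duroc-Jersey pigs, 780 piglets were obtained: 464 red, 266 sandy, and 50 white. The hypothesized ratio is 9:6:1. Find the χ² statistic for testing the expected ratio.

Total ratio parts = 16. Expected numbers out of 780:
  red: 780 × 9/16 = 438.75
  sandy: 780 × 6/16 = 292.5
  white: 780 × 1/16 = 48.75
χ² = Σ (O − E)² / E
  red: (464 − 438.75)² / 438.75 = 1.4531
  sandy: (266 − 292.5)² / 292.5 = 2.4009
  white: (50 − 48.75)² / 48.75 = 0.0321
χ² = 1.4531 + 2.4009 + 0.0321 = 3.8861 ≈ 3.886

3.886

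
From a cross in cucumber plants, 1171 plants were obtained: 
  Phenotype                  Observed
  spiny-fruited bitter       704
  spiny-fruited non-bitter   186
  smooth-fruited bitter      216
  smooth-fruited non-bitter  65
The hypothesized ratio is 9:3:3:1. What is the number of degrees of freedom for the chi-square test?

3

A goodness-of-fit test with 4 phenotype classes has df = 4 − 1 = 3.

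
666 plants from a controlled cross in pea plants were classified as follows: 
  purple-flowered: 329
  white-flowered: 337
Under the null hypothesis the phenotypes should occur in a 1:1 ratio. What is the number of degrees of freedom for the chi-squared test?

A goodness-of-fit test with 2 phenotype classes has df = 2 − 1 = 1.

1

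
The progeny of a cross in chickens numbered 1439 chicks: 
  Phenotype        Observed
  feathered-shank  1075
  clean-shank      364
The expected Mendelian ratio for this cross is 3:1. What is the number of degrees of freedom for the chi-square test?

A goodness-of-fit test with 2 phenotype classes has df = 2 − 1 = 1.

1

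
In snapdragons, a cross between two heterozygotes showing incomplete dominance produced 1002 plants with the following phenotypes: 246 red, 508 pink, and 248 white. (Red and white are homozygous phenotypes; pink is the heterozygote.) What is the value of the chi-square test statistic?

0.204

With incomplete dominance, a heterozygote × heterozygote cross gives a 1:2:1 phenotypic ratio.
Total ratio parts = 4. Expected numbers out of 1002:
  red: 1002 × 1/4 = 250.5
  pink: 1002 × 2/4 = 501
  white: 1002 × 1/4 = 250.5
χ² = Σ (O − E)² / E
  red: (246 − 250.5)² / 250.5 = 0.0808
  pink: (508 − 501)² / 501 = 0.0978
  white: (248 − 250.5)² / 250.5 = 0.0250
χ² = 0.0808 + 0.0978 + 0.0250 = 0.2036 ≈ 0.204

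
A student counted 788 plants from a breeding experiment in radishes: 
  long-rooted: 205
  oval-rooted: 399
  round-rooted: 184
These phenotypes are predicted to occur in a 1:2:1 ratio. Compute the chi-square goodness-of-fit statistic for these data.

1.246

Under the 1:2:1 hypothesis (Σ ratio = 4, N = 788):
  long-rooted: 788 × 1/4 = 197
  oval-rooted: 788 × 2/4 = 394
  round-rooted: 788 × 1/4 = 197
χ² = Σ (O − E)² / E
  long-rooted: (205 − 197)² / 197 = 0.3249
  oval-rooted: (399 − 394)² / 394 = 0.0635
  round-rooted: (184 − 197)² / 197 = 0.8579
χ² = 0.3249 + 0.0635 + 0.8579 = 1.2463 ≈ 1.246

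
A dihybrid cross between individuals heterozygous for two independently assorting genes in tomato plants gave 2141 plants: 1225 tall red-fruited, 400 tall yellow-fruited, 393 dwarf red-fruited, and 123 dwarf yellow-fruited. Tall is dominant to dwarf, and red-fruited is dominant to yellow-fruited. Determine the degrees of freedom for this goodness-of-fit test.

3

A dihybrid F₂ with independent assortment and complete dominance at both loci gives a 9:3:3:1 phenotypic ratio.
A goodness-of-fit test with 4 phenotype classes has df = 4 − 1 = 3.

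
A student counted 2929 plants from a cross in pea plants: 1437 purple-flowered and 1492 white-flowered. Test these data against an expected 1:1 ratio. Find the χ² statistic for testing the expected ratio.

Expected counts for N = 2929 under a 1:1 ratio (total parts = 2):
  purple-flowered: 2929 × 1/2 = 1464.5
  white-flowered: 2929 × 1/2 = 1464.5
χ² = Σ (O − E)² / E
  purple-flowered: (1437 − 1464.5)² / 1464.5 = 0.5164
  white-flowered: (1492 − 1464.5)² / 1464.5 = 0.5164
χ² = 0.5164 + 0.5164 = 1.0328 ≈ 1.033

1.033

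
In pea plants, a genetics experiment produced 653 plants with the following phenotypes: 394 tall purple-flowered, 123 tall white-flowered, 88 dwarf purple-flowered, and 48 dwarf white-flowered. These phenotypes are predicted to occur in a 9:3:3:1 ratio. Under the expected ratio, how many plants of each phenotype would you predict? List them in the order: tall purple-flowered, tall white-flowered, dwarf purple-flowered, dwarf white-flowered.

367.3125, 122.4375, 122.4375, 40.8125

The 9:3:3:1 ratio has 16 parts, so with N = 653 the expected counts are:
  tall purple-flowered: 653 × 9/16 = 367.3125
  tall white-flowered: 653 × 3/16 = 122.4375
  dwarf purple-flowered: 653 × 3/16 = 122.4375
  dwarf white-flowered: 653 × 1/16 = 40.8125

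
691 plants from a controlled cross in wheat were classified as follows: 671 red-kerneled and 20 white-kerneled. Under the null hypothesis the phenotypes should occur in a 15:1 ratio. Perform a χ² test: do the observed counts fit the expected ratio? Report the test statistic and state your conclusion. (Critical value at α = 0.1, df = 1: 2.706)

13.279; not consistent

Under the 15:1 hypothesis (Σ ratio = 16, N = 691):
  red-kerneled: 691 × 15/16 = 647.8125
  white-kerneled: 691 × 1/16 = 43.1875
χ² = Σ (O − E)² / E
  red-kerneled: (671 − 647.8125)² / 647.8125 = 0.8300
  white-kerneled: (20 − 43.1875)² / 43.1875 = 12.4494
χ² = 0.8300 + 12.4494 = 13.2794 ≈ 13.279
Degrees of freedom = 2 − 1 = 1; critical value at α = 0.1 is 2.706.
Since 13.279 > 2.706, we reject the null hypothesis — the data do not fit the 15:1 ratio.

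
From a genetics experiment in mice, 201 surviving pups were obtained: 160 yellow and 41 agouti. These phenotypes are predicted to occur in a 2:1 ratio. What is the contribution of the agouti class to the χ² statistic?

Expected counts for N = 201 under a 2:1 ratio (total parts = 3):
  yellow: 201 × 2/3 = 134
  agouti: 201 × 1/3 = 67
Contribution of agouti: (41 − 67)² / 67 = 10.0896

10.090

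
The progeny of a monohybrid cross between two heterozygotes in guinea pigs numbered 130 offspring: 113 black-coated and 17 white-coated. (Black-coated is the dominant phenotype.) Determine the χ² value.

For a monohybrid cross between heterozygotes with complete dominance, the expected phenotypic ratio is 3:1.
Under the 3:1 hypothesis (Σ ratio = 4, N = 130):
  black-coated: 130 × 3/4 = 97.5
  white-coated: 130 × 1/4 = 32.5
χ² = Σ (O − E)² / E
  black-coated: (113 − 97.5)² / 97.5 = 2.4641
  white-coated: (17 − 32.5)² / 32.5 = 7.3923
χ² = 2.4641 + 7.3923 = 9.8564 ≈ 9.856

9.856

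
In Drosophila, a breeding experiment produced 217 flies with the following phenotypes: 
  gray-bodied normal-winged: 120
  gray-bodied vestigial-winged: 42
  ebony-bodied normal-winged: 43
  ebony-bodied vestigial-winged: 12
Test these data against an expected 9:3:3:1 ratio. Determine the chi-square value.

0.389

Under the 9:3:3:1 hypothesis (Σ ratio = 16, N = 217):
  gray-bodied normal-winged: 217 × 9/16 = 122.0625
  gray-bodied vestigial-winged: 217 × 3/16 = 40.6875
  ebony-bodied normal-winged: 217 × 3/16 = 40.6875
  ebony-bodied vestigial-winged: 217 × 1/16 = 13.5625
χ² = Σ (O − E)² / E
  gray-bodied normal-winged: (120 − 122.0625)² / 122.0625 = 0.0349
  gray-bodied vestigial-winged: (42 − 40.6875)² / 40.6875 = 0.0423
  ebony-bodied normal-winged: (43 − 40.6875)² / 40.6875 = 0.1314
  ebony-bodied vestigial-winged: (12 − 13.5625)² / 13.5625 = 0.1800
χ² = 0.0349 + 0.0423 + 0.1314 + 0.1800 = 0.3886 ≈ 0.389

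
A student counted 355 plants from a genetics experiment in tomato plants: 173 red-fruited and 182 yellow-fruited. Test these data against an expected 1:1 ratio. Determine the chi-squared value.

0.228

Expected counts for N = 355 under a 1:1 ratio (total parts = 2):
  red-fruited: 355 × 1/2 = 177.5
  yellow-fruited: 355 × 1/2 = 177.5
χ² = Σ (O − E)² / E
  red-fruited: (173 − 177.5)² / 177.5 = 0.1141
  yellow-fruited: (182 − 177.5)² / 177.5 = 0.1141
χ² = 0.1141 + 0.1141 = 0.2282 ≈ 0.228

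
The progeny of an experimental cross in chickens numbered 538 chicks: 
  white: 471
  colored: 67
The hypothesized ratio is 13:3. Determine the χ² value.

The 13:3 ratio has 16 parts, so with N = 538 the expected counts are:
  white: 538 × 13/16 = 437.125
  colored: 538 × 3/16 = 100.875
χ² = Σ (O − E)² / E
  white: (471 − 437.125)² / 437.125 = 2.6251
  colored: (67 − 100.875)² / 100.875 = 11.3756
χ² = 2.6251 + 11.3756 = 14.0007 ≈ 14.001

14.001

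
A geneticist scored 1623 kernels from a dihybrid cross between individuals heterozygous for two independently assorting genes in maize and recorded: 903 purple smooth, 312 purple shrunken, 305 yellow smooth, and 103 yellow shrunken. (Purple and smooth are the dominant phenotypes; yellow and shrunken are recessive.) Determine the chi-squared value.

0.328

A dihybrid F₂ with independent assortment and complete dominance at both loci gives a 9:3:3:1 phenotypic ratio.
Expected counts for N = 1623 under a 9:3:3:1 ratio (total parts = 16):
  purple smooth: 1623 × 9/16 = 912.9375
  purple shrunken: 1623 × 3/16 = 304.3125
  yellow smooth: 1623 × 3/16 = 304.3125
  yellow shrunken: 1623 × 1/16 = 101.4375
χ² = Σ (O − E)² / E
  purple smooth: (903 − 912.9375)² / 912.9375 = 0.1082
  purple shrunken: (312 − 304.3125)² / 304.3125 = 0.1942
  yellow smooth: (305 − 304.3125)² / 304.3125 = 0.0016
  yellow shrunken: (103 − 101.4375)² / 101.4375 = 0.0241
χ² = 0.1082 + 0.1942 + 0.0016 + 0.0241 = 0.3281 ≈ 0.328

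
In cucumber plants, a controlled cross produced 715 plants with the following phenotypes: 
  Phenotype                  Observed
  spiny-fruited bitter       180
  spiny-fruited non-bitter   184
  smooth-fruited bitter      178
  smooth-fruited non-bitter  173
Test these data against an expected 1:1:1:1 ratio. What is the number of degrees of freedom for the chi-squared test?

3

A goodness-of-fit test with 4 phenotype classes has df = 4 − 1 = 3.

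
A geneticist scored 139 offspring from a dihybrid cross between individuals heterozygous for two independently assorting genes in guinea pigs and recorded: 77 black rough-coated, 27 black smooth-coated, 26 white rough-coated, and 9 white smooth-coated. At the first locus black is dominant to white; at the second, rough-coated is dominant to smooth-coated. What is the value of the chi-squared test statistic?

A dihybrid F₂ with independent assortment and complete dominance at both loci gives a 9:3:3:1 phenotypic ratio.
Under the 9:3:3:1 hypothesis (Σ ratio = 16, N = 139):
  black rough-coated: 139 × 9/16 = 78.1875
  black smooth-coated: 139 × 3/16 = 26.0625
  white rough-coated: 139 × 3/16 = 26.0625
  white smooth-coated: 139 × 1/16 = 8.6875
χ² = Σ (O − E)² / E
  black rough-coated: (77 − 78.1875)² / 78.1875 = 0.0180
  black smooth-coated: (27 − 26.0625)² / 26.0625 = 0.0337
  white rough-coated: (26 − 26.0625)² / 26.0625 = 0.0001
  white smooth-coated: (9 − 8.6875)² / 8.6875 = 0.0112
χ² = 0.0180 + 0.0337 + 0.0001 + 0.0112 = 0.063

0.063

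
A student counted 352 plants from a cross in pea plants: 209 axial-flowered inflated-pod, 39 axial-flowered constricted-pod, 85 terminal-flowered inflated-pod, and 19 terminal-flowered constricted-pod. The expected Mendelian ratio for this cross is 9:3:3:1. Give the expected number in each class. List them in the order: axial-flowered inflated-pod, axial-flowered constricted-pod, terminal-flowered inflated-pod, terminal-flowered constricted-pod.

198, 66, 66, 22

Expected counts for N = 352 under a 9:3:3:1 ratio (total parts = 16):
  axial-flowered inflated-pod: 352 × 9/16 = 198
  axial-flowered constricted-pod: 352 × 3/16 = 66
  terminal-flowered inflated-pod: 352 × 3/16 = 66
  terminal-flowered constricted-pod: 352 × 1/16 = 22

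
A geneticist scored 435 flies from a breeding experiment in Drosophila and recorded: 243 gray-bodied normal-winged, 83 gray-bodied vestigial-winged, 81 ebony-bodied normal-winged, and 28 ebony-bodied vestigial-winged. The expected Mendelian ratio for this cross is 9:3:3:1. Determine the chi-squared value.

0.065

Under the 9:3:3:1 hypothesis (Σ ratio = 16, N = 435):
  gray-bodied normal-winged: 435 × 9/16 = 244.6875
  gray-bodied vestigial-winged: 435 × 3/16 = 81.5625
  ebony-bodied normal-winged: 435 × 3/16 = 81.5625
  ebony-bodied vestigial-winged: 435 × 1/16 = 27.1875
χ² = Σ (O − E)² / E
  gray-bodied normal-winged: (243 − 244.6875)² / 244.6875 = 0.0116
  gray-bodied vestigial-winged: (83 − 81.5625)² / 81.5625 = 0.0253
  ebony-bodied normal-winged: (81 − 81.5625)² / 81.5625 = 0.0039
  ebony-bodied vestigial-winged: (28 − 27.1875)² / 27.1875 = 0.0243
χ² = 0.0116 + 0.0253 + 0.0039 + 0.0243 = 0.0651 ≈ 0.065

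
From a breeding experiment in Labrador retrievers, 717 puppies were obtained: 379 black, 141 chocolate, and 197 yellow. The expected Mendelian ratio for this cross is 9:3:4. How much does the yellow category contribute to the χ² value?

Under the 9:3:4 hypothesis (Σ ratio = 16, N = 717):
  black: 717 × 9/16 = 403.3125
  chocolate: 717 × 3/16 = 134.4375
  yellow: 717 × 4/16 = 179.25
Contribution of yellow: (197 − 179.25)² / 179.25 = 1.7577

1.758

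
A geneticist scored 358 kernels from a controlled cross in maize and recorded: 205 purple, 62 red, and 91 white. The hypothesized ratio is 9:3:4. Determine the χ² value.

0.482

Expected counts for N = 358 under a 9:3:4 ratio (total parts = 16):
  purple: 358 × 9/16 = 201.375
  red: 358 × 3/16 = 67.125
  white: 358 × 4/16 = 89.5
χ² = Σ (O − E)² / E
  purple: (205 − 201.375)² / 201.375 = 0.0653
  red: (62 − 67.125)² / 67.125 = 0.3913
  white: (91 − 89.5)² / 89.5 = 0.0251
χ² = 0.0653 + 0.3913 + 0.0251 = 0.4817 ≈ 0.482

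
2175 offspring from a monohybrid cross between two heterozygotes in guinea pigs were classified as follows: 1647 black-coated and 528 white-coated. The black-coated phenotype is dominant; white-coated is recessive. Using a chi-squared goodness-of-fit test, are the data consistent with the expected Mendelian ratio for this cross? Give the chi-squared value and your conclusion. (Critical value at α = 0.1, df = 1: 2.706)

0.608; consistent

For a monohybrid cross between heterozygotes with complete dominance, the expected phenotypic ratio is 3:1.
Total ratio parts = 4. Expected numbers out of 2175:
  black-coated: 2175 × 3/4 = 1631.25
  white-coated: 2175 × 1/4 = 543.75
χ² = Σ (O − E)² / E
  black-coated: (1647 − 1631.25)² / 1631.25 = 0.1521
  white-coated: (528 − 543.75)² / 543.75 = 0.4562
χ² = 0.1521 + 0.4562 = 0.6083 ≈ 0.608
Degrees of freedom = 2 − 1 = 1; critical value at α = 0.1 is 2.706.
Since 0.608 < 2.706, we fail to reject the null hypothesis — the data are consistent with the 3:1 ratio.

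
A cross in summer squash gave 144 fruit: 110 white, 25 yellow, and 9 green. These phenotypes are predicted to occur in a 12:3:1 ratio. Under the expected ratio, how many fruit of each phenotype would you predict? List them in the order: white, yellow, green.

108, 27, 9

Expected counts for N = 144 under a 12:3:1 ratio (total parts = 16):
  white: 144 × 12/16 = 108
  yellow: 144 × 3/16 = 27
  green: 144 × 1/16 = 9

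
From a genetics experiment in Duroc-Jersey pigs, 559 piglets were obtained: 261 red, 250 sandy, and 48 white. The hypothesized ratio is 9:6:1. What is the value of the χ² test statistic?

Under the 9:6:1 hypothesis (Σ ratio = 16, N = 559):
  red: 559 × 9/16 = 314.4375
  sandy: 559 × 6/16 = 209.625
  white: 559 × 1/16 = 34.9375
χ² = Σ (O − E)² / E
  red: (261 − 314.4375)² / 314.4375 = 9.0815
  sandy: (250 − 209.625)² / 209.625 = 7.7765
  white: (48 − 34.9375)² / 34.9375 = 4.8838
χ² = 9.0815 + 7.7765 + 4.8838 = 21.7418 ≈ 21.742

21.742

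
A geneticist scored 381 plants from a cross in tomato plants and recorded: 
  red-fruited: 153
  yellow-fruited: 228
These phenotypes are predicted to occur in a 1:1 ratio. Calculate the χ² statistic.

14.764

Expected counts for N = 381 under a 1:1 ratio (total parts = 2):
  red-fruited: 381 × 1/2 = 190.5
  yellow-fruited: 381 × 1/2 = 190.5
χ² = Σ (O − E)² / E
  red-fruited: (153 − 190.5)² / 190.5 = 7.3819
  yellow-fruited: (228 − 190.5)² / 190.5 = 7.3819
χ² = 7.3819 + 7.3819 = 14.7638 ≈ 14.764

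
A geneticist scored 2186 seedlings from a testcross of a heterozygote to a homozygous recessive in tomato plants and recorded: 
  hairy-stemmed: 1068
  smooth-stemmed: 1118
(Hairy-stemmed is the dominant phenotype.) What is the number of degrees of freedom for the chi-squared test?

1

A testcross of a heterozygote (Aa × aa) gives a 1:1 phenotypic ratio.
A goodness-of-fit test with 2 phenotype classes has df = 2 − 1 = 1.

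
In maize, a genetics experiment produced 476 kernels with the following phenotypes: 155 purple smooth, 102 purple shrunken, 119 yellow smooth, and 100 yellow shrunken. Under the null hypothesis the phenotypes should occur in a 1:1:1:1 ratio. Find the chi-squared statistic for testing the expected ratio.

16.353

The 1:1:1:1 ratio has 4 parts, so with N = 476 the expected counts are:
  purple smooth: 476 × 1/4 = 119
  purple shrunken: 476 × 1/4 = 119
  yellow smooth: 476 × 1/4 = 119
  yellow shrunken: 476 × 1/4 = 119
χ² = Σ (O − E)² / E
  purple smooth: (155 − 119)² / 119 = 10.8908
  purple shrunken: (102 − 119)² / 119 = 2.4286
  yellow smooth: (119 − 119)² / 119 = 0.0000
  yellow shrunken: (100 − 119)² / 119 = 3.0336
χ² = 10.8908 + 2.4286 + 0.0000 + 3.0336 = 16.353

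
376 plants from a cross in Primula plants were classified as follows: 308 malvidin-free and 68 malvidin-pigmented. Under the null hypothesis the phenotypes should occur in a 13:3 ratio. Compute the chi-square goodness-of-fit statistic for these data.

0.109

Under the 13:3 hypothesis (Σ ratio = 16, N = 376):
  malvidin-free: 376 × 13/16 = 305.5
  malvidin-pigmented: 376 × 3/16 = 70.5
χ² = Σ (O − E)² / E
  malvidin-free: (308 − 305.5)² / 305.5 = 0.0205
  malvidin-pigmented: (68 − 70.5)² / 70.5 = 0.0887
χ² = 0.0205 + 0.0887 = 0.1092 ≈ 0.109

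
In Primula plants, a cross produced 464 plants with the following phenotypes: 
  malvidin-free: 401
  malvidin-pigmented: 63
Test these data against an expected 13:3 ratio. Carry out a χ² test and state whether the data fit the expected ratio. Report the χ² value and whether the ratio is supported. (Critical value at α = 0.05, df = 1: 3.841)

8.149; not consistent

Expected counts for N = 464 under a 13:3 ratio (total parts = 16):
  malvidin-free: 464 × 13/16 = 377
  malvidin-pigmented: 464 × 3/16 = 87
χ² = Σ (O − E)² / E
  malvidin-free: (401 − 377)² / 377 = 1.5279
  malvidin-pigmented: (63 − 87)² / 87 = 6.6207
χ² = 1.5279 + 6.6207 = 8.1486 ≈ 8.149
Degrees of freedom = 2 − 1 = 1; critical value at α = 0.05 is 3.841.
Since 8.149 > 3.841, we reject the null hypothesis — the data do not fit the 13:3 ratio.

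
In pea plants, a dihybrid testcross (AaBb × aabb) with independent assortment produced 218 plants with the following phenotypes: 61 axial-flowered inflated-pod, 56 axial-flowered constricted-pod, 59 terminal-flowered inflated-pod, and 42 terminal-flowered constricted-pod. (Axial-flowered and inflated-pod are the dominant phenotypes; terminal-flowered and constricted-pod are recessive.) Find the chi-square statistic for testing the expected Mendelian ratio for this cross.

4.055

A dihybrid testcross with independent assortment gives a 1:1:1:1 ratio.
The 1:1:1:1 ratio has 4 parts, so with N = 218 the expected counts are:
  axial-flowered inflated-pod: 218 × 1/4 = 54.5
  axial-flowered constricted-pod: 218 × 1/4 = 54.5
  terminal-flowered inflated-pod: 218 × 1/4 = 54.5
  terminal-flowered constricted-pod: 218 × 1/4 = 54.5
χ² = Σ (O − E)² / E
  axial-flowered inflated-pod: (61 − 54.5)² / 54.5 = 0.7752
  axial-flowered constricted-pod: (56 − 54.5)² / 54.5 = 0.0413
  terminal-flowered inflated-pod: (59 − 54.5)² / 54.5 = 0.3716
  terminal-flowered constricted-pod: (42 − 54.5)² / 54.5 = 2.8670
χ² = 0.7752 + 0.0413 + 0.3716 + 2.8670 = 4.0551 ≈ 4.055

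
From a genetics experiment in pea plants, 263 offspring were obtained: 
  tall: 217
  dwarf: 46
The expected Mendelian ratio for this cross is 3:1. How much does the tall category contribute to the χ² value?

Expected counts for N = 263 under a 3:1 ratio (total parts = 4):
  tall: 263 × 3/4 = 197.25
  dwarf: 263 × 1/4 = 65.75
Contribution of tall: (217 − 197.25)² / 197.25 = 1.9775

1.978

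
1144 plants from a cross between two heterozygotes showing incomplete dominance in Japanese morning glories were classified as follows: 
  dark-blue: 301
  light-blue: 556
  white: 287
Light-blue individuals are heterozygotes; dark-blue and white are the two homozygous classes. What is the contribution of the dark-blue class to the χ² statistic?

0.787

With incomplete dominance, a heterozygote × heterozygote cross gives a 1:2:1 phenotypic ratio.
Under the 1:2:1 hypothesis (Σ ratio = 4, N = 1144):
  dark-blue: 1144 × 1/4 = 286
  light-blue: 1144 × 2/4 = 572
  white: 1144 × 1/4 = 286
Contribution of dark-blue: (301 − 286)² / 286 = 0.7867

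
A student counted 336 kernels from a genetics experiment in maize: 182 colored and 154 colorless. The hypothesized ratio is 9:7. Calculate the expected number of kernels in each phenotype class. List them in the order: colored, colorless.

The 9:7 ratio has 16 parts, so with N = 336 the expected counts are:
  colored: 336 × 9/16 = 189
  colorless: 336 × 7/16 = 147

189, 147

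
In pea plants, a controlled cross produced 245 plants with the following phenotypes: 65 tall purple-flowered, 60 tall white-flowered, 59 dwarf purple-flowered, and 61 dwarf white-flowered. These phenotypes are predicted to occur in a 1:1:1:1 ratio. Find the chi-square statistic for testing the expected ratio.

Expected counts for N = 245 under a 1:1:1:1 ratio (total parts = 4):
  tall purple-flowered: 245 × 1/4 = 61.25
  tall white-flowered: 245 × 1/4 = 61.25
  dwarf purple-flowered: 245 × 1/4 = 61.25
  dwarf white-flowered: 245 × 1/4 = 61.25
χ² = Σ (O − E)² / E
  tall purple-flowered: (65 − 61.25)² / 61.25 = 0.2296
  tall white-flowered: (60 − 61.25)² / 61.25 = 0.0255
  dwarf purple-flowered: (59 − 61.25)² / 61.25 = 0.0827
  dwarf white-flowered: (61 − 61.25)² / 61.25 = 0.0010
χ² = 0.2296 + 0.0255 + 0.0827 + 0.0010 = 0.3388 ≈ 0.339

0.339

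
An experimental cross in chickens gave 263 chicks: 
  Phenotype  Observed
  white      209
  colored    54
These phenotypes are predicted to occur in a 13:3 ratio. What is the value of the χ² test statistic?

Under the 13:3 hypothesis (Σ ratio = 16, N = 263):
  white: 263 × 13/16 = 213.6875
  colored: 263 × 3/16 = 49.3125
χ² = Σ (O − E)² / E
  white: (209 − 213.6875)² / 213.6875 = 0.1028
  colored: (54 − 49.3125)² / 49.3125 = 0.4456
χ² = 0.1028 + 0.4456 = 0.5484 ≈ 0.548

0.548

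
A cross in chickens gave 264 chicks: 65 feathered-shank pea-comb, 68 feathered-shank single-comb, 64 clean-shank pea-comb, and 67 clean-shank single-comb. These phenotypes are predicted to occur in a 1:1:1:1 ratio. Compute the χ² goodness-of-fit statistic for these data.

0.152

Total ratio parts = 4. Expected numbers out of 264:
  feathered-shank pea-comb: 264 × 1/4 = 66
  feathered-shank single-comb: 264 × 1/4 = 66
  clean-shank pea-comb: 264 × 1/4 = 66
  clean-shank single-comb: 264 × 1/4 = 66
χ² = Σ (O − E)² / E
  feathered-shank pea-comb: (65 − 66)² / 66 = 0.0152
  feathered-shank single-comb: (68 − 66)² / 66 = 0.0606
  clean-shank pea-comb: (64 − 66)² / 66 = 0.0606
  clean-shank single-comb: (67 − 66)² / 66 = 0.0152
χ² = 0.0152 + 0.0606 + 0.0606 + 0.0152 = 0.1516 ≈ 0.152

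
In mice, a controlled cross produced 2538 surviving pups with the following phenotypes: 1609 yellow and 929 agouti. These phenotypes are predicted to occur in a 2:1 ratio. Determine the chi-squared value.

12.215

Total ratio parts = 3. Expected numbers out of 2538:
  yellow: 2538 × 2/3 = 1692
  agouti: 2538 × 1/3 = 846
χ² = Σ (O − E)² / E
  yellow: (1609 − 1692)² / 1692 = 4.0715
  agouti: (929 − 846)² / 846 = 8.1430
χ² = 4.0715 + 8.1430 = 12.2145 ≈ 12.215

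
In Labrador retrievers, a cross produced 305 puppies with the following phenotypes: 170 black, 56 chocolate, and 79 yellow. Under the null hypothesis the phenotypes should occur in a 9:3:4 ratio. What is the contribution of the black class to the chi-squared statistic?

Total ratio parts = 16. Expected numbers out of 305:
  black: 305 × 9/16 = 171.5625
  chocolate: 305 × 3/16 = 57.1875
  yellow: 305 × 4/16 = 76.25
Contribution of black: (170 − 171.5625)² / 171.5625 = 0.0142

0.014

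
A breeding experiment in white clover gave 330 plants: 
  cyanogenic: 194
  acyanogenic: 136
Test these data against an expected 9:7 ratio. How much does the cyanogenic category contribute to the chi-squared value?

0.378

Under the 9:7 hypothesis (Σ ratio = 16, N = 330):
  cyanogenic: 330 × 9/16 = 185.625
  acyanogenic: 330 × 7/16 = 144.375
Contribution of cyanogenic: (194 − 185.625)² / 185.625 = 0.3779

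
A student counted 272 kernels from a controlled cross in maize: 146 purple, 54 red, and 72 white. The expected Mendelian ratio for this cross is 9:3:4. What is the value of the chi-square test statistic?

The 9:3:4 ratio has 16 parts, so with N = 272 the expected counts are:
  purple: 272 × 9/16 = 153
  red: 272 × 3/16 = 51
  white: 272 × 4/16 = 68
χ² = Σ (O − E)² / E
  purple: (146 − 153)² / 153 = 0.3203
  red: (54 − 51)² / 51 = 0.1765
  white: (72 − 68)² / 68 = 0.2353
χ² = 0.3203 + 0.1765 + 0.2353 = 0.7321 ≈ 0.732

0.732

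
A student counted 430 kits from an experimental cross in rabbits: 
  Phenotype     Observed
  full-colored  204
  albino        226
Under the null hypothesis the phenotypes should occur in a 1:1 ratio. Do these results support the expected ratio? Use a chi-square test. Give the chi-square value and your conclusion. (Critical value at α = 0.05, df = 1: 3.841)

Under the 1:1 hypothesis (Σ ratio = 2, N = 430):
  full-colored: 430 × 1/2 = 215
  albino: 430 × 1/2 = 215
χ² = Σ (O − E)² / E
  full-colored: (204 − 215)² / 215 = 0.5628
  albino: (226 − 215)² / 215 = 0.5628
χ² = 0.5628 + 0.5628 = 1.1256 ≈ 1.126
Degrees of freedom = 2 − 1 = 1; critical value at α = 0.05 is 3.841.
Since 1.126 < 3.841, we fail to reject the null hypothesis — the data are consistent with the 1:1 ratio.

1.126; consistent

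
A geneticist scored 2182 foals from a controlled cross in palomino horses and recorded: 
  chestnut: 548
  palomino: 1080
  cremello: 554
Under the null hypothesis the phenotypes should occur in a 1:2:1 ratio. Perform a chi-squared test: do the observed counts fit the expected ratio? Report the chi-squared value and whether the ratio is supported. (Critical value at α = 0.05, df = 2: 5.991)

The 1:2:1 ratio has 4 parts, so with N = 2182 the expected counts are:
  chestnut: 2182 × 1/4 = 545.5
  palomino: 2182 × 2/4 = 1091
  cremello: 2182 × 1/4 = 545.5
χ² = Σ (O − E)² / E
  chestnut: (548 − 545.5)² / 545.5 = 0.0115
  palomino: (1080 − 1091)² / 1091 = 0.1109
  cremello: (554 − 545.5)² / 545.5 = 0.1324
χ² = 0.0115 + 0.1109 + 0.1324 = 0.2548 ≈ 0.255
Degrees of freedom = 3 − 1 = 2; critical value at α = 0.05 is 5.991.
Since 0.255 < 5.991, we fail to reject the null hypothesis — the data are consistent with the 1:2:1 ratio.

0.255; consistent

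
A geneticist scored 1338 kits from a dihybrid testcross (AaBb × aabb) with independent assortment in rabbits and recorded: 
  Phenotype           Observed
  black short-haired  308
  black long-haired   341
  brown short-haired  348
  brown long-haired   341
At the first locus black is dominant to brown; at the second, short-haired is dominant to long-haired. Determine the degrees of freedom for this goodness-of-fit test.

3

A dihybrid testcross with independent assortment gives a 1:1:1:1 ratio.
A goodness-of-fit test with 4 phenotype classes has df = 4 − 1 = 3.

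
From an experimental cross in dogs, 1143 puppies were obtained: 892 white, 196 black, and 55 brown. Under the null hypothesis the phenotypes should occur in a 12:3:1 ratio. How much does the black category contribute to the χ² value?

1.565

The 12:3:1 ratio has 16 parts, so with N = 1143 the expected counts are:
  white: 1143 × 12/16 = 857.25
  black: 1143 × 3/16 = 214.3125
  brown: 1143 × 1/16 = 71.4375
Contribution of black: (196 − 214.3125)² / 214.3125 = 1.5648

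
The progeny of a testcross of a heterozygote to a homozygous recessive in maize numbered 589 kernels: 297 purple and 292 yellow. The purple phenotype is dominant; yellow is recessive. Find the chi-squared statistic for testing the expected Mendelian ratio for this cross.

0.042

A testcross of a heterozygote (Aa × aa) gives a 1:1 phenotypic ratio.
Under the 1:1 hypothesis (Σ ratio = 2, N = 589):
  purple: 589 × 1/2 = 294.5
  yellow: 589 × 1/2 = 294.5
χ² = Σ (O − E)² / E
  purple: (297 − 294.5)² / 294.5 = 0.0212
  yellow: (292 − 294.5)² / 294.5 = 0.0212
χ² = 0.0212 + 0.0212 = 0.0424 ≈ 0.042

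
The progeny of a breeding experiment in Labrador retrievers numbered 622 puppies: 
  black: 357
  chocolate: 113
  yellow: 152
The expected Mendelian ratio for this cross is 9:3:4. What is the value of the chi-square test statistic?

0.337

The 9:3:4 ratio has 16 parts, so with N = 622 the expected counts are:
  black: 622 × 9/16 = 349.875
  chocolate: 622 × 3/16 = 116.625
  yellow: 622 × 4/16 = 155.5
χ² = Σ (O − E)² / E
  black: (357 − 349.875)² / 349.875 = 0.1451
  chocolate: (113 − 116.625)² / 116.625 = 0.1127
  yellow: (152 − 155.5)² / 155.5 = 0.0788
χ² = 0.1451 + 0.1127 + 0.0788 = 0.3366 ≈ 0.337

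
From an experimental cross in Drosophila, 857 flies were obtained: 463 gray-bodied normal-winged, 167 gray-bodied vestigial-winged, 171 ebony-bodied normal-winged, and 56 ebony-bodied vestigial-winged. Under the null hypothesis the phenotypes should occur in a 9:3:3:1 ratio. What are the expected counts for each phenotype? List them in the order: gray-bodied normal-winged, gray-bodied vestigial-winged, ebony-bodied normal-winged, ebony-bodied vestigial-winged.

482.0625, 160.6875, 160.6875, 53.5625

Under the 9:3:3:1 hypothesis (Σ ratio = 16, N = 857):
  gray-bodied normal-winged: 857 × 9/16 = 482.0625
  gray-bodied vestigial-winged: 857 × 3/16 = 160.6875
  ebony-bodied normal-winged: 857 × 3/16 = 160.6875
  ebony-bodied vestigial-winged: 857 × 1/16 = 53.5625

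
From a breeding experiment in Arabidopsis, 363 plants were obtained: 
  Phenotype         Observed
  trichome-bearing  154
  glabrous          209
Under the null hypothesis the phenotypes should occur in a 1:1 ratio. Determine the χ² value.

Total ratio parts = 2. Expected numbers out of 363:
  trichome-bearing: 363 × 1/2 = 181.5
  glabrous: 363 × 1/2 = 181.5
χ² = Σ (O − E)² / E
  trichome-bearing: (154 − 181.5)² / 181.5 = 4.1667
  glabrous: (209 − 181.5)² / 181.5 = 4.1667
χ² = 4.1667 + 4.1667 = 8.3334 ≈ 8.333

8.333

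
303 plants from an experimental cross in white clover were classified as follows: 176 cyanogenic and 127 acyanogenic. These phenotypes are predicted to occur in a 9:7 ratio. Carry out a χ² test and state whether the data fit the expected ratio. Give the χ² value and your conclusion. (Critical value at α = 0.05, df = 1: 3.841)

The 9:7 ratio has 16 parts, so with N = 303 the expected counts are:
  cyanogenic: 303 × 9/16 = 170.4375
  acyanogenic: 303 × 7/16 = 132.5625
χ² = Σ (O − E)² / E
  cyanogenic: (176 − 170.4375)² / 170.4375 = 0.1815
  acyanogenic: (127 − 132.5625)² / 132.5625 = 0.2334
χ² = 0.1815 + 0.2334 = 0.4149 ≈ 0.415
Degrees of freedom = 2 − 1 = 1; critical value at α = 0.05 is 3.841.
Since 0.415 < 3.841, we fail to reject the null hypothesis — the data are consistent with the 9:7 ratio.

0.415; consistent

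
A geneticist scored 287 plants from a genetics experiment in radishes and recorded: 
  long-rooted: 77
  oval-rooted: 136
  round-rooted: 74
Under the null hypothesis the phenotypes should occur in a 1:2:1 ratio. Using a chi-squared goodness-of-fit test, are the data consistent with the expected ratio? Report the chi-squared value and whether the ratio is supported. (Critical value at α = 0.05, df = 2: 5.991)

0.847; consistent

Expected counts for N = 287 under a 1:2:1 ratio (total parts = 4):
  long-rooted: 287 × 1/4 = 71.75
  oval-rooted: 287 × 2/4 = 143.5
  round-rooted: 287 × 1/4 = 71.75
χ² = Σ (O − E)² / E
  long-rooted: (77 − 71.75)² / 71.75 = 0.3841
  oval-rooted: (136 − 143.5)² / 143.5 = 0.3920
  round-rooted: (74 − 71.75)² / 71.75 = 0.0706
χ² = 0.3841 + 0.3920 + 0.0706 = 0.8467 ≈ 0.847
Degrees of freedom = 3 − 1 = 2; critical value at α = 0.05 is 5.991.
Since 0.847 < 5.991, we fail to reject the null hypothesis — the data are consistent with the 1:2:1 ratio.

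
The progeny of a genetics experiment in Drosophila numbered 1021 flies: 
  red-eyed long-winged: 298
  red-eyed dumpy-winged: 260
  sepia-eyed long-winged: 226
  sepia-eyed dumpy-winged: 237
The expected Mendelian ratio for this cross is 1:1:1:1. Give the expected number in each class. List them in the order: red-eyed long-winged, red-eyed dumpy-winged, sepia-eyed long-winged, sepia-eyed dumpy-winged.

255.25, 255.25, 255.25, 255.25

Expected counts for N = 1021 under a 1:1:1:1 ratio (total parts = 4):
  red-eyed long-winged: 1021 × 1/4 = 255.25
  red-eyed dumpy-winged: 1021 × 1/4 = 255.25
  sepia-eyed long-winged: 1021 × 1/4 = 255.25
  sepia-eyed dumpy-winged: 1021 × 1/4 = 255.25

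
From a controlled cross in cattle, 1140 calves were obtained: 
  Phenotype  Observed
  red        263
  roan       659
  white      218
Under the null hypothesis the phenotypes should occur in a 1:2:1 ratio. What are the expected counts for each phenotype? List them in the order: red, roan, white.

285, 570, 285

Under the 1:2:1 hypothesis (Σ ratio = 4, N = 1140):
  red: 1140 × 1/4 = 285
  roan: 1140 × 2/4 = 570
  white: 1140 × 1/4 = 285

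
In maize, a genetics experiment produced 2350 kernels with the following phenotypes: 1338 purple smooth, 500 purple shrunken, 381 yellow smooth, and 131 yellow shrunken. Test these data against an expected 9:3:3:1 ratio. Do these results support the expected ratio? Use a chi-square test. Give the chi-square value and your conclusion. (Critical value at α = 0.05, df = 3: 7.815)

17.982; not consistent

Under the 9:3:3:1 hypothesis (Σ ratio = 16, N = 2350):
  purple smooth: 2350 × 9/16 = 1321.875
  purple shrunken: 2350 × 3/16 = 440.625
  yellow smooth: 2350 × 3/16 = 440.625
  yellow shrunken: 2350 × 1/16 = 146.875
χ² = Σ (O − E)² / E
  purple smooth: (1338 − 1321.875)² / 1321.875 = 0.1967
  purple shrunken: (500 − 440.625)² / 440.625 = 8.0009
  yellow smooth: (381 − 440.625)² / 440.625 = 8.0684
  yellow shrunken: (131 − 146.875)² / 146.875 = 1.7159
χ² = 0.1967 + 8.0009 + 8.0684 + 1.7159 = 17.9819 ≈ 17.982
Degrees of freedom = 4 − 1 = 3; critical value at α = 0.05 is 7.815.
Since 17.982 > 7.815, we reject the null hypothesis — the data do not fit the 9:3:3:1 ratio.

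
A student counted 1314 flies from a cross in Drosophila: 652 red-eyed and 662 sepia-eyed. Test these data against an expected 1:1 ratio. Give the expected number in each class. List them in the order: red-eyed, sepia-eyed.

657, 657

Under the 1:1 hypothesis (Σ ratio = 2, N = 1314):
  red-eyed: 1314 × 1/2 = 657
  sepia-eyed: 1314 × 1/2 = 657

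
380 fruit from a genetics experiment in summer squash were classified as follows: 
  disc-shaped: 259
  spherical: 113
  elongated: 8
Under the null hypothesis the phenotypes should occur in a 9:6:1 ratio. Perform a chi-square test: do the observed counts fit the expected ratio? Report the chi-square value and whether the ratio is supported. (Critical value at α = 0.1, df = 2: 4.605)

The 9:6:1 ratio has 16 parts, so with N = 380 the expected counts are:
  disc-shaped: 380 × 9/16 = 213.75
  spherical: 380 × 6/16 = 142.5
  elongated: 380 × 1/16 = 23.75
χ² = Σ (O − E)² / E
  disc-shaped: (259 − 213.75)² / 213.75 = 9.5792
  spherical: (113 − 142.5)² / 142.5 = 6.1070
  elongated: (8 − 23.75)² / 23.75 = 10.4447
χ² = 9.5792 + 6.1070 + 10.4447 = 26.1309 ≈ 26.131
Degrees of freedom = 3 − 1 = 2; critical value at α = 0.1 is 4.605.
Since 26.131 > 4.605, we reject the null hypothesis — the data do not fit the 9:6:1 ratio.

26.131; not consistent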